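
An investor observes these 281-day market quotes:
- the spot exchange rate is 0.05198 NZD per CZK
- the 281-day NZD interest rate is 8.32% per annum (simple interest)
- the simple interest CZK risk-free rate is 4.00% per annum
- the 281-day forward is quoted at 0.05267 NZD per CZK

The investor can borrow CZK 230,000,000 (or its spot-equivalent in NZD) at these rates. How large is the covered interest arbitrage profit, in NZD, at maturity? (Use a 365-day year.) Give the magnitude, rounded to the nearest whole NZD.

NZD 234,027

T = 281/365 years.
Keep in CZK, deliver into the forward: 230,000,000·1.0307945205·0.05267 = NZD 12,487,147.90.
Swap to NZD now, deposit: 230,000,000·0.05198·1.0640526027 = NZD 12,721,174.49.
The quoted forward undervalues CZK, so borrow CZK, convert to NZD at spot, deposit the NZD at 8.32%, and buy CZK forward at 0.05267 to cover the loan.
The gap between the two covered legs is NZD 234,027.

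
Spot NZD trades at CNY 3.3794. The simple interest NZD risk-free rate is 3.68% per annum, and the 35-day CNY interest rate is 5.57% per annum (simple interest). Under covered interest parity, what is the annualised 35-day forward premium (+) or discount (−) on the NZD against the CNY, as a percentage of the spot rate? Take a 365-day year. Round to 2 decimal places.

T = 35/365 years.
CIP forward (CNY per NZD) = 3.3794 × 1.0053411/1.0035288 = 3.3855030.
Annualised premium = (F − S)/S × (1/T) = (3.3855030 − 3.3794)/3.3794 ÷ (35/365) = 1.88%.

+1.88%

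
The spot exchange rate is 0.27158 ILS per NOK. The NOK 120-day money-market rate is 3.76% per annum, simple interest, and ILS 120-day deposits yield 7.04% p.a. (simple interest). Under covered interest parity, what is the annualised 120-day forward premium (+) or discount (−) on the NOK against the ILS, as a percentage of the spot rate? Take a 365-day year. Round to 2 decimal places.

T = 120/365 years.
F = S · g_ILS/g_NOK = 0.27158 × 1.0231452/1.0123616 = 0.27447285.
Annualised premium = (F − S)/S × (1/T) = (0.27447285 − 0.27158)/0.27158 ÷ (120/365) = 3.24%.

+3.24%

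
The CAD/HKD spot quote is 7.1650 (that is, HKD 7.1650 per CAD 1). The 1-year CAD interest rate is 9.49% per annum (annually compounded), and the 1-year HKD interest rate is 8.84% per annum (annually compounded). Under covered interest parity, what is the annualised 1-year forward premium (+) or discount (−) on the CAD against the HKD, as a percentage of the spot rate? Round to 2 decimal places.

T = 1 year.
No-arbitrage forward: 7.165 × 1.088400 / 1.094900 = 7.1224642 HKD/CAD.
(F − S)/S ÷ T = (7.1224642 − 7.165)/7.165/1 = -0.005937 → -0.59%.

-0.59%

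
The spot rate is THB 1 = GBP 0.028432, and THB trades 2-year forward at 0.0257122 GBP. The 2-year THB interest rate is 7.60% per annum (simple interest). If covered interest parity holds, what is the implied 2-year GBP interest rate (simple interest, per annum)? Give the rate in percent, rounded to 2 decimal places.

T = 2 years.
F/S = 0.0257122/0.028432 = 0.9043402 = (growth of GBP) / (growth of THB).
The THB side grows by 1 + 0.0760×2 = 1.152000.
So the GBP growth factor = 1.0417999.
(1.0417999 − 1)/T = 0.020900, i.e. 2.09%.

2.09%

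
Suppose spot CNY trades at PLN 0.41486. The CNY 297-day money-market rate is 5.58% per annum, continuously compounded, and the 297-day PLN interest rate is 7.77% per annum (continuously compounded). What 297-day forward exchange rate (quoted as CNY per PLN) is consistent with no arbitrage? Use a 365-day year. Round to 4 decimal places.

T = 297/365 years.
PLN accumulates by e^(0.0777×297/365) = 1.0652658.
CNY accumulates by e^(0.0558×297/365) = 1.0464509.
So F = 0.41486 × 1.0652658 / 1.0464509 = 0.4223191 (PLN/CNY).
Invert for CNY per PLN: 1 / 0.4223191 = 2.3679.

2.3679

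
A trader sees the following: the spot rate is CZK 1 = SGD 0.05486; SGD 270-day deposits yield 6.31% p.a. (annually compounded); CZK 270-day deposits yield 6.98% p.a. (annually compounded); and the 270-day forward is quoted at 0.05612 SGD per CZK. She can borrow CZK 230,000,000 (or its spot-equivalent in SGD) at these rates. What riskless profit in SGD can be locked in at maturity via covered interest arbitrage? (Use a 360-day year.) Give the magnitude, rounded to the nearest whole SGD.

SGD 367,235

T = 270/360 years.
Keep in CZK, deliver into the forward: 230,000,000·1.0519060312·0.05612 = SGD 13,577,582.29.
Swap to SGD now, deposit: 230,000,000·0.05486·1.0469612034 = SGD 13,210,347.07.
The quoted forward overvalues CZK, so borrow SGD, buy CZK at spot, deposit the CZK at 6.98%, and sell the proceeds forward at 0.05612.
The gap between the two covered legs is SGD 367,235.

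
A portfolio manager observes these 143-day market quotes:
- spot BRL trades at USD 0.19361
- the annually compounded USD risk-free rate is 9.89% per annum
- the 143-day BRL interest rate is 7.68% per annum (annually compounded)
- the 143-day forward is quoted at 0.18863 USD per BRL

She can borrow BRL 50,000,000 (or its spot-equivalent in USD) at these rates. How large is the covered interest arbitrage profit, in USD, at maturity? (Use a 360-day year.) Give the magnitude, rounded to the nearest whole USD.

T = 143/360 years.
Route A — deposit BRL, sell forward: 50,000,000 × 1.02982814 × 0.18863 = USD 9,712,824.10.
Route B — convert at spot, deposit USD: 50,000,000 × 0.19361 × 1.038172442 = USD 10,050,028.32.
The quoted forward undervalues BRL, so borrow BRL, convert to USD at spot, deposit the USD at 9.89%, and buy BRL forward at 0.18863 to cover the loan.
Profit = 10,050,028.32 − 9,712,824.10 = USD 337,204.

USD 337,204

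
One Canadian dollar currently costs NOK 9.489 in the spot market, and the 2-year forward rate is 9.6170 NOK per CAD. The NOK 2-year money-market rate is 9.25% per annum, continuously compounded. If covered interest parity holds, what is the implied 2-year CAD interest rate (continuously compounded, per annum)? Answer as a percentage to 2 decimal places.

8.58%

T = 2 years.
By CIP, F/S equals the NOK-to-CAD growth ratio: 9.617/9.489 = 1.0134893.
The NOK side grows by e^(0.0925×2) = 1.2032184.
So the CAD growth factor = 1.1872039.
r = ln(1.1872039)/2 = 0.085800 → 8.58%.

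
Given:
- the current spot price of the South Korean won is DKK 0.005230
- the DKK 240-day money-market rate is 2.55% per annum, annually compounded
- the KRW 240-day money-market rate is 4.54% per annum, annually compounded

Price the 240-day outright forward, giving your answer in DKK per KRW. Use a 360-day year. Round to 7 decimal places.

0.0051634

T = 240/360 years.
DKK growth factor: (1 + 0.0255)^(240/360) = 1.0169286.
KRW accumulates by (1 + 0.0454)^(240/360) = 1.0300422.
So F = 0.00523 × 1.0169286 / 1.0300422 = 0.005163416 (DKK/KRW).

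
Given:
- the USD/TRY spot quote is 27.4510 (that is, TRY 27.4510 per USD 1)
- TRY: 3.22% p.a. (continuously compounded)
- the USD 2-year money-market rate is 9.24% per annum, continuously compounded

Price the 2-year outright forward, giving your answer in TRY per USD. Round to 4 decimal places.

24.3371

T = 2 years.
TRY growth factor: e^(0.0322×2) = 1.06651892.
USD growth factor: e^(0.0924×2) = 1.20297782.
Forward (TRY per USD) = 27.451 × 1.06651892 / 1.20297782 = 24.337116.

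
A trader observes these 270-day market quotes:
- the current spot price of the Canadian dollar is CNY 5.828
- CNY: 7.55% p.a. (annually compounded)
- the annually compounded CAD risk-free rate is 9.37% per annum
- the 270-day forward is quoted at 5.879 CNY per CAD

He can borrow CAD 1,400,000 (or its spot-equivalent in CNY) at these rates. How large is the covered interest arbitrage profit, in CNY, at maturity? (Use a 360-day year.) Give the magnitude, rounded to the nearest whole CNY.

CNY 185,496

T = 270/360 years.
Keep in CAD, deliver into the forward: 1,400,000·1.069482442·5.879 = CNY 8,802,482.19.
Swap to CNY now, deposit: 1,400,000·5.828·1.056106732 = CNY 8,616,986.05.
The quoted forward overvalues CAD, so borrow CNY, buy CAD at spot, deposit the CAD at 9.37%, and sell the proceeds forward at 5.879.
Profit = 8,802,482.19 − 8,616,986.05 = CNY 185,496.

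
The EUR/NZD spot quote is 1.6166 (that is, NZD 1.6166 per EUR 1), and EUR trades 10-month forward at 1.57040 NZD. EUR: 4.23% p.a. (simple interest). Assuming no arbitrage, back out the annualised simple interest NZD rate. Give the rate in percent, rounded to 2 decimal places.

0.68%

T = 10/12 years.
By CIP, F/S equals the NZD-to-EUR growth ratio: 1.5704/1.6166 = 0.9714215.
The EUR side grows by 1 + 0.0423×10/12 = 1.035250.
That pins the NZD growth at 1.0056641.
r = (1.0056641 − 1)/(10/12) = 0.006797 → 0.68%.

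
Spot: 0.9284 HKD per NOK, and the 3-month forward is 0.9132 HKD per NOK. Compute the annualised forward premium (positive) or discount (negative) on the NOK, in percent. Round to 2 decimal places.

T = 3/12 years.
NOK trades forward at -1.63723% vs spot over the period.
×(1/T) gives -6.55% p.a.

-6.55%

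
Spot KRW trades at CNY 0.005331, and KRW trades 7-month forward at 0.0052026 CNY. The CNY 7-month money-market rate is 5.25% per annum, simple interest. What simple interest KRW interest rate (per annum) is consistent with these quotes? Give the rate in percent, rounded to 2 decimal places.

9.61%

T = 7/12 years.
F/S = 0.0052026/0.005331 = 0.9759145 = (growth of CNY) / (growth of KRW).
The CNY side grows by 1 + 0.0525×7/12 = 1.030625.
That pins the KRW growth at 1.0560608.
(1.0560608 − 1)/T = 0.096104, i.e. 9.61%.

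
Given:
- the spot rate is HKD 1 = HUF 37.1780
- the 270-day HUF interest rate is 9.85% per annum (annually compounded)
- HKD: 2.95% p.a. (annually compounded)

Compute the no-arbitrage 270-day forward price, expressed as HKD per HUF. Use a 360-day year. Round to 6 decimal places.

0.025620

T = 270/360 years.
HUF growth factor: (1 + 0.0985)^(270/360) = 1.0730008.
HKD accumulates by (1 + 0.0295)^(270/360) = 1.0220444.
So F = 37.178 × 1.0730008 / 1.0220444 = 39.03160 (HUF/HKD).
Invert for HKD per HUF: 1 / 39.03160 = 0.025620.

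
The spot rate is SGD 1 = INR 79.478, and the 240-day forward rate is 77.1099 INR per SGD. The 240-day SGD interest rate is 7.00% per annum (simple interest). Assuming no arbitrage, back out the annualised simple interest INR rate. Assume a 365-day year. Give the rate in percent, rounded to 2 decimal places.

T = 240/365 years.
CIP gives F = S · g_INR/g_SGD, so g_INR/g_SGD = 77.1099/79.478 = 0.9702043.
SGD growth factor: 1 + 0.0700×240/365 = 1.0460274.
That pins the INR growth at 1.0148603.
r = (1.0148603 − 1)/(240/365) = 0.022600 → 2.26%.

2.26%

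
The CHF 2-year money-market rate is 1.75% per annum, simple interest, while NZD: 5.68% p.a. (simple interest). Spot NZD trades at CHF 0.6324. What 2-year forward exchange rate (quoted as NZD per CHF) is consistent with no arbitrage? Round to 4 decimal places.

T = 2 years.
Growth of 1 CHF over T: 1 + 0.0175×2 = 1.035000.
NZD growth factor: 1 + 0.0568×2 = 1.113600.
CIP: F = S · (grow CHF)/(grow NZD) = 0.6324 × 1.035000/1.113600 = 0.5877640 CHF per NZD.
Quoted the other way: 1/0.5877640 = 1.7014 NZD per CHF.

1.7014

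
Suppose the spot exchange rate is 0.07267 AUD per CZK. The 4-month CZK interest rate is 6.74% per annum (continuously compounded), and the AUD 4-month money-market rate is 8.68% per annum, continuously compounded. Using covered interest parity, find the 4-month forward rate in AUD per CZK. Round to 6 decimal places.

T = 4/12 years.
AUD accumulates by e^(0.0868×4/12) = 1.029356.
CZK accumulates by e^(0.0674×4/12) = 1.0227209.
So F = 0.07267 × 1.029356 / 1.0227209 = 0.07314146 (AUD/CZK).

0.073141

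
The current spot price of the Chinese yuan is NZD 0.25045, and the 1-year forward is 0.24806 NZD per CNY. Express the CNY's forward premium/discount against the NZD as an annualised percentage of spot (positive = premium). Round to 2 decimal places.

T = 1 year.
Period premium: (0.24806 − 0.25045)/0.25045 = -0.0095428.
Per annum: -0.0095428 / 1 = -0.009543 = -0.95%.

-0.95%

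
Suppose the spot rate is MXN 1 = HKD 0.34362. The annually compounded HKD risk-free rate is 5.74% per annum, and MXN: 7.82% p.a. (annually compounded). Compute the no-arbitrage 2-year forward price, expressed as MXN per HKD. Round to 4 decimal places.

3.0258

T = 2 years.
HKD growth factor: (1 + 0.0574)^2 = 1.1180948.
MXN growth factor: (1 + 0.0782)^2 = 1.1625152.
CIP: F = S · (grow HKD)/(grow MXN) = 0.34362 × 1.1180948/1.1625152 = 0.3304901 HKD per MXN.
Invert for MXN per HKD: 1 / 0.3304901 = 3.0258.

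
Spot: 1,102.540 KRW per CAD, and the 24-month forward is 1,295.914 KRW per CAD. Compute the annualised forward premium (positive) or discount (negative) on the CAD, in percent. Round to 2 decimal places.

+8.77%

T = 2 years.
Period premium: (1295.914 − 1102.54)/1102.54 = 0.1753896.
×(1/T) gives 8.77% p.a.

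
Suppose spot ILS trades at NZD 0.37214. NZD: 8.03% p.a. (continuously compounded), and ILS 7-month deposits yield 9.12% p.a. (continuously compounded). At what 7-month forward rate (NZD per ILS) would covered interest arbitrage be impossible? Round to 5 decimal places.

0.36978

T = 7/12 years.
Growth of 1 NZD over T: e^(0.0803×7/12) = 1.0479561.
Growth of 1 ILS over T: e^(0.0912×7/12) = 1.0546406.
Forward (NZD per ILS) = 0.37214 × 1.0479561 / 1.0546406 = 0.3697813.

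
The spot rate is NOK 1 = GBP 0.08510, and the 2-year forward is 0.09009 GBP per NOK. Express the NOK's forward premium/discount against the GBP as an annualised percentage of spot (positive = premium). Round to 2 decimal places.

+2.93%

T = 2 years.
Period premium: (0.09009 − 0.0851)/0.0851 = 0.0586369.
Per annum: 0.0586369 / 2 = 0.029318 = 2.93%.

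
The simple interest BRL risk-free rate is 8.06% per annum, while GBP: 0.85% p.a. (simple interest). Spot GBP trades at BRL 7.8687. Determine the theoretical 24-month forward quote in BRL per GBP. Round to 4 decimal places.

T = 2 years.
Growth of 1 BRL over T: 1 + 0.0806×2 = 1.161200.
GBP growth factor: 1 + 0.0085×2 = 1.017000.
CIP: F = S · (grow BRL)/(grow GBP) = 7.8687 × 1.161200/1.017000 = 8.984400 BRL per GBP.

8.9844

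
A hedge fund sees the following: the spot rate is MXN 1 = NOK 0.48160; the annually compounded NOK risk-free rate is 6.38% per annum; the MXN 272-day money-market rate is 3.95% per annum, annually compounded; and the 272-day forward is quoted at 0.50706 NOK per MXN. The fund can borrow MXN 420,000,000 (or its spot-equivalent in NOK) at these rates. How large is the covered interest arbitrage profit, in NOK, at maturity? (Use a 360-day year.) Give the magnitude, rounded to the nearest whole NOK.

T = 272/360 years.
Invest the MXN and cover forward: 420,000,000 × 1.02970267189 × 0.50706 = NOK 219,290,835.46.
Convert at spot and invest in NOK: 420,000,000 × 0.48160 × 1.04783816282 = NOK 211,948,320.87.
The quoted forward overvalues MXN, so borrow NOK, buy MXN at spot, deposit the MXN at 3.95%, and sell the proceeds forward at 0.50706.
Arbitrage profit = |219,290,835.46 − 211,948,320.87| = NOK 7,342,515.

NOK 7,342,515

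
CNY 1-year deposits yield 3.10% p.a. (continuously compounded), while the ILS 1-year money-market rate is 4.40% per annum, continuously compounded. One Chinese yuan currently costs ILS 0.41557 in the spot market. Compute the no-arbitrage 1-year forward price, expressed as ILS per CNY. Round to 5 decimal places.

0.42101

T = 1 year.
Growth of 1 ILS over T: e^(0.0440×1) = 1.0449824.
CNY growth factor: e^(0.0310×1) = 1.0314855.
CIP: F = S · (grow ILS)/(grow CNY) = 0.41557 × 1.0449824/1.0314855 = 0.4210077 ILS per CNY.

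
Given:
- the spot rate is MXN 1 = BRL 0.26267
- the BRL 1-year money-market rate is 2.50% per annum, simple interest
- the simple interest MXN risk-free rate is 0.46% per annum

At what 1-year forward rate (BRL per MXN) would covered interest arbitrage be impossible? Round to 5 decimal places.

0.26800

T = 1 year.
BRL growth factor: 1 + 0.0250×1 = 1.025000.
Growth of 1 MXN over T: 1 + 0.0046×1 = 1.004600.
Forward (BRL per MXN) = 0.26267 × 1.025000 / 1.004600 = 0.2680039.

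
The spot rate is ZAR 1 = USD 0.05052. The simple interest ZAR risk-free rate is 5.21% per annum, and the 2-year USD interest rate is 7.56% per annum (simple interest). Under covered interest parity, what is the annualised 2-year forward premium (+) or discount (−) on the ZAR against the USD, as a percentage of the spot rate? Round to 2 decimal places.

T = 2 years.
No-arbitrage forward: 0.05052 × 1.151200 / 1.104200 = 0.05267037 USD/ZAR.
Annualised premium = (F − S)/S × (1/T) = (0.05267037 − 0.05052)/0.05052 ÷ 2 = 2.13%.

+2.13%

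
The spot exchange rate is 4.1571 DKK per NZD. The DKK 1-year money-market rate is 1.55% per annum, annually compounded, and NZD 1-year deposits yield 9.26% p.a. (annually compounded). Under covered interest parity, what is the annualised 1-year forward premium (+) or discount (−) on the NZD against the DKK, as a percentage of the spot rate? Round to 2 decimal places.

-7.06%

T = 1 year.
No-arbitrage forward: 4.1571 × 1.015500 / 1.092600 = 3.8637516 DKK/NZD.
Annualised premium = (F − S)/S × (1/T) = (3.8637516 − 4.1571)/4.1571 ÷ 1 = -7.06%.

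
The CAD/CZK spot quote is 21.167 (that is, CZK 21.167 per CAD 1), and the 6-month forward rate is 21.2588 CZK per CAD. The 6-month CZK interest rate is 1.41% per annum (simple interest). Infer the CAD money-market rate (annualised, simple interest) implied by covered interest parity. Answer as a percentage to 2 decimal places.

T = 6/12 years.
CIP gives F = S · g_CZK/g_CAD, so g_CZK/g_CAD = 21.2588/21.167 = 1.0043369.
CZK growth factor: 1 + 0.0141×6/12 = 1.007050.
That pins the CAD growth at 1.0027014.
(1.0027014 − 1)/T = 0.005403, i.e. 0.54%.

0.54%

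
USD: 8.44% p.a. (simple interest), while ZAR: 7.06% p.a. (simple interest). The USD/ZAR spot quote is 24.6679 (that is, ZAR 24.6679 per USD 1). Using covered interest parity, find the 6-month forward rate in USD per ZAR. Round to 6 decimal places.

T = 6/12 years.
ZAR accumulates by 1 + 0.0706×6/12 = 1.035300.
USD growth factor: 1 + 0.0844×6/12 = 1.042200.
So F = 24.6679 × 1.035300 / 1.042200 = 24.50458 (ZAR/USD).
Invert for USD per ZAR: 1 / 24.50458 = 0.040809.

0.040809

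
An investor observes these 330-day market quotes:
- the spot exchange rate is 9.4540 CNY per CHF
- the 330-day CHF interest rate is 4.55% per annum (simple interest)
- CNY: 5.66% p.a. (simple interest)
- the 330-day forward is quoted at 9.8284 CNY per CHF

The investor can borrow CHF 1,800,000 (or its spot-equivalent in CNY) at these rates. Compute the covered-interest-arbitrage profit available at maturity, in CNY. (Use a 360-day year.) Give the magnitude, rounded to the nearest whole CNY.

CNY 528,878

T = 330/360 years.
Keep in CHF, deliver into the forward: 1,800,000·1.0417083333·9.8284 = CNY 18,428,987.13.
Swap to CNY now, deposit: 1,800,000·9.4540·1.0518833333 = CNY 17,900,109.06.
The quoted forward overvalues CHF, so borrow CNY, buy CHF at spot, deposit the CHF at 4.55%, and sell the proceeds forward at 9.8284.
Arbitrage profit = |18,428,987.13 − 17,900,109.06| = CNY 528,878.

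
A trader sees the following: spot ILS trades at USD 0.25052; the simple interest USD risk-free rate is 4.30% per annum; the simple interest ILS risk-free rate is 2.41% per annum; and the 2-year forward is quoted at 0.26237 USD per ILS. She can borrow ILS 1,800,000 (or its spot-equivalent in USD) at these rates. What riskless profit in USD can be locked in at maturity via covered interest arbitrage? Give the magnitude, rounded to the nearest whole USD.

T = 2 years.
Invest the ILS and cover forward: 1,800,000 × 1.048200 × 0.26237 = USD 495,029.22.
Convert at spot and invest in USD: 1,800,000 × 0.25052 × 1.086000 = USD 489,716.50.
The quoted forward overvalues ILS, so borrow USD, buy ILS at spot, deposit the ILS at 2.41%, and sell the proceeds forward at 0.26237.
Arbitrage profit = |495,029.22 − 489,716.50| = USD 5,313.

USD 5,313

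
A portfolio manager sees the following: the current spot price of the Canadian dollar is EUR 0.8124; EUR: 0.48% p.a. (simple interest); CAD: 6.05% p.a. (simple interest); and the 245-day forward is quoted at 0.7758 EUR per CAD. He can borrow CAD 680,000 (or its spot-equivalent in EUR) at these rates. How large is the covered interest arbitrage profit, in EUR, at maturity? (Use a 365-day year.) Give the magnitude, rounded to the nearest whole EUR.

EUR 5,245

T = 245/365 years.
Route A — deposit CAD, sell forward: 680,000 × 1.04060959 × 0.7758 = EUR 548,967.35.
Route B — convert at spot, deposit EUR: 680,000 × 0.8124 × 1.00322192 = EUR 554,211.89.
The quoted forward undervalues CAD, so borrow CAD, convert to EUR at spot, deposit the EUR at 0.48%, and buy CAD forward at 0.7758 to cover the loan.
The gap between the two covered legs is EUR 5,245.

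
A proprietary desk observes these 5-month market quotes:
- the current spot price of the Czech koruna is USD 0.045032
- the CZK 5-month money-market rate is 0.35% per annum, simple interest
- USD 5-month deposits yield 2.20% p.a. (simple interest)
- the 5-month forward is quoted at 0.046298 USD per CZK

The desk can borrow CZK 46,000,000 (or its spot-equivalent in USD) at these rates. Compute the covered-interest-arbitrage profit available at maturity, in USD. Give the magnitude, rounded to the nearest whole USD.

USD 42,353

T = 5/12 years.
Invest the CZK and cover forward: 46,000,000 × 1.001458333 × 0.046298 = USD 2,132,813.82.
Convert at spot and invest in USD: 46,000,000 × 0.045032 × 1.009166667 = USD 2,090,460.49.
The quoted forward overvalues CZK, so borrow USD, buy CZK at spot, deposit the CZK at 0.35%, and sell the proceeds forward at 0.046298.
The gap between the two covered legs is USD 42,353.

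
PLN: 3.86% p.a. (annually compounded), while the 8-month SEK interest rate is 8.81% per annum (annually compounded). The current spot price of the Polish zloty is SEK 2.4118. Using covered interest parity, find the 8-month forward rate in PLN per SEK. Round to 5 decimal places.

T = 8/12 years.
SEK growth factor: (1 + 0.0881)^(8/12) = 1.0579031.
PLN growth factor: (1 + 0.0386)^(8/12) = 1.0255706.
So F = 2.4118 × 1.0579031 / 1.0255706 = 2.487835 (SEK/PLN).
Invert for PLN per SEK: 1 / 2.487835 = 0.40196.

0.40196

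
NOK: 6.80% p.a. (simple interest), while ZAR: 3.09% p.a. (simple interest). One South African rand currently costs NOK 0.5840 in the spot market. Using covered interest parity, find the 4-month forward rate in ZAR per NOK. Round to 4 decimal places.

1.6916

T = 4/12 years.
Growth of 1 NOK over T: 1 + 0.0680×4/12 = 1.0226667.
Growth of 1 ZAR over T: 1 + 0.0309×4/12 = 1.010300.
CIP: F = S · (grow NOK)/(grow ZAR) = 0.584 × 1.0226667/1.010300 = 0.5911485 NOK per ZAR.
Quoted the other way: 1/0.5911485 = 1.6916 ZAR per NOK.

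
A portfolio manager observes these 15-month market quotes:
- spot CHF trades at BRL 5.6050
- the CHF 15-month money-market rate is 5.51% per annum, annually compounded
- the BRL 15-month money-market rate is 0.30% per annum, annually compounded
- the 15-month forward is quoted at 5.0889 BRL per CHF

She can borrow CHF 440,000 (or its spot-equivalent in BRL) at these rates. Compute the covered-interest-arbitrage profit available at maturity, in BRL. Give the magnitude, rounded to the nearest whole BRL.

T = 15/12 years.
Keep in CHF, deliver into the forward: 440,000·1.069342995·5.0889 = BRL 2,394,383.01.
Swap to BRL now, deposit: 440,000·5.6050·1.003751405 = BRL 2,475,451.72.
The quoted forward undervalues CHF, so borrow CHF, convert to BRL at spot, deposit the BRL at 0.30%, and buy CHF forward at 5.0889 to cover the loan.
Arbitrage profit = |2,394,383.01 − 2,475,451.72| = BRL 81,069.

BRL 81,069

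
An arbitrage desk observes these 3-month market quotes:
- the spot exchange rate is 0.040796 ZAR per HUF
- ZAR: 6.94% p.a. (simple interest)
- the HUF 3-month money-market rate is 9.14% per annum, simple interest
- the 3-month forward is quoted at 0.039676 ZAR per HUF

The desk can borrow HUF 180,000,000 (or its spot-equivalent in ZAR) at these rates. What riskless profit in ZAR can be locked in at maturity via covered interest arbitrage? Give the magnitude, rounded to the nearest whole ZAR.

ZAR 165,819

T = 3/12 years.
Keep in HUF, deliver into the forward: 180,000,000·1.022850·0.039676 = ZAR 7,304,867.39.
Swap to ZAR now, deposit: 180,000,000·0.040796·1.017350 = ZAR 7,470,685.91.
The quoted forward undervalues HUF, so borrow HUF, convert to ZAR at spot, deposit the ZAR at 6.94%, and buy HUF forward at 0.039676 to cover the loan.
The gap between the two covered legs is ZAR 165,819.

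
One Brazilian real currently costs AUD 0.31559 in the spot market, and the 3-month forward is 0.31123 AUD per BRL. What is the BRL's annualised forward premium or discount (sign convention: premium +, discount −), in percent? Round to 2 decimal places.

T = 3/12 years.
BRL trades forward at -1.38154% vs spot over the period.
Annualise by dividing by T: -0.0138154 / (3/12) = -0.055262 → -5.53%.

-5.53%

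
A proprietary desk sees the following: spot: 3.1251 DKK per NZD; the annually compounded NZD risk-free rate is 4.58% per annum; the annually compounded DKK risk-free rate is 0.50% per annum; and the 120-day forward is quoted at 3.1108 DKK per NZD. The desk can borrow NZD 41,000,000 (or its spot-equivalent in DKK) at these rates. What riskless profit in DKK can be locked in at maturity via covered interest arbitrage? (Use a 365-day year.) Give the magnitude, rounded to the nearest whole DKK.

DKK 1,095,120

T = 120/365 years.
Invest the NZD and cover forward: 41,000,000 × 1.01483181195 × 3.1108 = DKK 129,434,490.83.
Convert at spot and invest in DKK: 41,000,000 × 3.1251 × 1.00164108478 = DKK 128,339,370.72.
The quoted forward overvalues NZD, so borrow DKK, buy NZD at spot, deposit the NZD at 4.58%, and sell the proceeds forward at 3.1108.
The gap between the two covered legs is DKK 1,095,120.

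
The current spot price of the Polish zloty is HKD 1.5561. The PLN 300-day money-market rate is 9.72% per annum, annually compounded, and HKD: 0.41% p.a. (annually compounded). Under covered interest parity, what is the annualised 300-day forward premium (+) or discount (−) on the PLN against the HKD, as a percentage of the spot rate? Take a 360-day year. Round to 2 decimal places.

-8.55%

T = 300/360 years.
CIP forward (HKD per PLN) = 1.5561 × 1.0034155/1.0803675 = 1.4452627.
Annualised premium = (F − S)/S × (1/T) = (1.4452627 − 1.5561)/1.5561 ÷ (300/360) = -8.55%.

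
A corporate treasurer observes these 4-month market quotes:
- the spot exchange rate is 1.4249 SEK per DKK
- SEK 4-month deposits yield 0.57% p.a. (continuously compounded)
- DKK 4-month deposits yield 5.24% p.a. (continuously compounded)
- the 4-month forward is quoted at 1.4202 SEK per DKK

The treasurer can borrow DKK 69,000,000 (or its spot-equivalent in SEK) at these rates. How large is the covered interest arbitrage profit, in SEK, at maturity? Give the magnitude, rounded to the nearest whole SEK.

SEK 1,215,379

T = 4/12 years.
Invest the DKK and cover forward: 69,000,000 × 1.0176201009 × 1.4202 = SEK 99,720,460.64.
Convert at spot and invest in SEK: 69,000,000 × 1.4249 × 1.0019018061 = SEK 98,505,081.96.
The quoted forward overvalues DKK, so borrow SEK, buy DKK at spot, deposit the DKK at 5.24%, and sell the proceeds forward at 1.4202.
The gap between the two covered legs is SEK 1,215,379.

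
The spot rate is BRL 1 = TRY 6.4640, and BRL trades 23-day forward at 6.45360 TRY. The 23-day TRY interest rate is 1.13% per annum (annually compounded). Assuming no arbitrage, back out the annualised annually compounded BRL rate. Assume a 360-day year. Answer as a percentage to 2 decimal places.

3.71%

T = 23/360 years.
By CIP, F/S equals the TRY-to-BRL growth ratio: 6.4536/6.464 = 0.9983911.
TRY growth factor: (1 + 0.0113)^(23/360) = 1.0007182.
So the BRL growth factor = 1.0023309.
Annualise: 1.0023309^(360/23) − 1 = 0.037113 = 3.71%.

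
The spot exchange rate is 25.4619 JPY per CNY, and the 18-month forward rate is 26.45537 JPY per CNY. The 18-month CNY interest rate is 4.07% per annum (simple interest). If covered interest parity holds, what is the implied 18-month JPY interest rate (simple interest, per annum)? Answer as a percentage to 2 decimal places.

6.83%

T = 18/12 years.
By CIP, F/S equals the JPY-to-CNY growth ratio: 26.45537/25.4619 = 1.0390179.
The CNY side grows by 1 + 0.0407×18/12 = 1.061050.
That pins the JPY growth at 1.1024499.
(1.1024499 − 1)/T = 0.068300, i.e. 6.83%.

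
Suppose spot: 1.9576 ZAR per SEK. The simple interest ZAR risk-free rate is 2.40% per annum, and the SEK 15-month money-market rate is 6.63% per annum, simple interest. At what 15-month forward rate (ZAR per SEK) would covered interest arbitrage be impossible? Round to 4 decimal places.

1.8620

T = 15/12 years.
Growth of 1 ZAR over T: 1 + 0.0240×15/12 = 1.030000.
Growth of 1 SEK over T: 1 + 0.0663×15/12 = 1.082875.
So F = 1.9576 × 1.030000 / 1.082875 = 1.862014 (ZAR/SEK).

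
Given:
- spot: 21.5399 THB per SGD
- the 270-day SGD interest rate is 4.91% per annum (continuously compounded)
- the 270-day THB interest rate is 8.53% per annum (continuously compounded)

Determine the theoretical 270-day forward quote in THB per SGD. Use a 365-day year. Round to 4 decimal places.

T = 270/365 years.
THB accumulates by e^(0.0853×270/365) = 1.06513189.
SGD accumulates by e^(0.0491×270/365) = 1.0369882.
Forward (THB per SGD) = 21.5399 × 1.06513189 / 1.0369882 = 22.124489.

22.1245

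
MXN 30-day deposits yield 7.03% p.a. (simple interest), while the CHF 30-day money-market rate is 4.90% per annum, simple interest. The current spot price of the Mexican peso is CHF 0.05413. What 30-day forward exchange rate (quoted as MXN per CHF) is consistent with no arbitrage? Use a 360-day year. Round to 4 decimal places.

T = 30/360 years.
CHF accumulates by 1 + 0.0490×30/360 = 1.00408333.
Growth of 1 MXN over T: 1 + 0.0703×30/360 = 1.00585833.
Forward (CHF per MXN) = 0.05413 × 1.00408333 / 1.00585833 = 0.054034479.
Invert for MXN per CHF: 1 / 0.054034479 = 18.5067.

18.5067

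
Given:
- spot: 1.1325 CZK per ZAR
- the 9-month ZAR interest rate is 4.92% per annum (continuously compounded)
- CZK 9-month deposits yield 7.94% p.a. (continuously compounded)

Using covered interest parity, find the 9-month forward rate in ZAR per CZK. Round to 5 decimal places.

0.86323

T = 9/12 years.
Growth of 1 CZK over T: e^(0.0794×9/12) = 1.0613588.
Growth of 1 ZAR over T: e^(0.0492×9/12) = 1.0375893.
Forward (CZK per ZAR) = 1.1325 × 1.0613588 / 1.0375893 = 1.158444.
Invert for ZAR per CZK: 1 / 1.158444 = 0.86323.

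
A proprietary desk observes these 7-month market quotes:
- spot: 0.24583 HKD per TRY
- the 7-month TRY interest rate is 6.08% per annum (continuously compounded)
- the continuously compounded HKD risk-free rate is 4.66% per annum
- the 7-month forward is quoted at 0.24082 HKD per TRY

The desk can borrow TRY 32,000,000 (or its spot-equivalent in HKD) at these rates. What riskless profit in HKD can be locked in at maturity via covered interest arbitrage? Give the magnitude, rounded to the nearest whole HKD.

HKD 98,873

T = 7/12 years.
Invest the TRY and cover forward: 32,000,000 × 1.036103111 × 0.24082 = HKD 7,984,459.24.
Convert at spot and invest in HKD: 32,000,000 × 0.24583 × 1.027556171 = HKD 8,083,332.27.
The quoted forward undervalues TRY, so borrow TRY, convert to HKD at spot, deposit the HKD at 4.66%, and buy TRY forward at 0.24082 to cover the loan.
Arbitrage profit = |7,984,459.24 − 8,083,332.27| = HKD 98,873.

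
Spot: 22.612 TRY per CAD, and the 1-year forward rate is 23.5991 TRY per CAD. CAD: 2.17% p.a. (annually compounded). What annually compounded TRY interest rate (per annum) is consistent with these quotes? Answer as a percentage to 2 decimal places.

6.63%

T = 1 year.
By CIP, F/S equals the TRY-to-CAD growth ratio: 23.5991/22.612 = 1.0436538.
CAD growth factor: (1 + 0.0217)^1 = 1.021700.
That pins the TRY growth at 1.0663011.
Annualise: 1.0663011^(1/1) − 1 = 0.066301 = 6.63%.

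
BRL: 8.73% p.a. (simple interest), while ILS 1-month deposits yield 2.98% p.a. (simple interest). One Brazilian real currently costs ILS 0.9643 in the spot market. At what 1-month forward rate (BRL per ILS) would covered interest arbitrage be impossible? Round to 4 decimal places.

T = 1/12 years.
ILS growth factor: 1 + 0.0298×1/12 = 1.0024833.
BRL growth factor: 1 + 0.0873×1/12 = 1.007275.
CIP: F = S · (grow ILS)/(grow BRL) = 0.9643 × 1.0024833/1.007275 = 0.9597127 ILS per BRL.
Invert for BRL per ILS: 1 / 0.9597127 = 1.0420.

1.0420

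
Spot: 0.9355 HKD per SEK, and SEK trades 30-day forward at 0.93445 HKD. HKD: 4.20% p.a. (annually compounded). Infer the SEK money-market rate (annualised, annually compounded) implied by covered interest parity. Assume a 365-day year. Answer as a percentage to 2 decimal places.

5.63%

T = 30/365 years.
By CIP, F/S equals the HKD-to-SEK growth ratio: 0.93445/0.9355 = 0.9988776.
HKD growth factor: (1 + 0.0420)^(30/365) = 1.0033873.
So the SEK growth factor = 1.0045148.
Annualise: 1.0045148^(365/30) − 1 = 0.056336 = 5.63%.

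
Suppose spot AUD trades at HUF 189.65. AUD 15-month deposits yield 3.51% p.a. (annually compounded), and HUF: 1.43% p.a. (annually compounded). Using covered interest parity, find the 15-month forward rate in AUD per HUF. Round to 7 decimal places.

0.0054084

T = 15/12 years.
Growth of 1 HUF over T: (1 + 0.0143)^(15/12) = 1.0179068.
AUD growth factor: (1 + 0.0351)^(15/12) = 1.0440658.
So F = 189.65 × 1.0179068 / 1.0440658 = 184.8983 (HUF/AUD).
Quoted the other way: 1/184.8983 = 0.0054084 AUD per HUF.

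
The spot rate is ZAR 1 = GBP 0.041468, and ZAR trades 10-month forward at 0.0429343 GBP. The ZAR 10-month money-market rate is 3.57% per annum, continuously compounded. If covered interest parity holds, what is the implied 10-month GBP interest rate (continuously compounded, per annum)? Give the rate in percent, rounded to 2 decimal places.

7.74%

T = 10/12 years.
F/S = 0.0429343/0.041468 = 1.0353598 = (growth of GBP) / (growth of ZAR).
The ZAR side grows by e^(0.0357×10/12) = 1.030197.
So the GBP growth factor = 1.0666246.
r = ln(1.0666246)/(10/12) = 0.077399 → 7.74%.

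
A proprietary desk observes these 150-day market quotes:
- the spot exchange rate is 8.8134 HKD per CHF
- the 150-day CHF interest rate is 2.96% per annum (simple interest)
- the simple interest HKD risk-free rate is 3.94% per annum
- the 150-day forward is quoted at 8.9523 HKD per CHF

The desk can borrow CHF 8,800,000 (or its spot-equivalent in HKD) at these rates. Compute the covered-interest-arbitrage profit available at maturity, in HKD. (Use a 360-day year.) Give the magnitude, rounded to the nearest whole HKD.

T = 150/360 years.
Invest the CHF and cover forward: 8,800,000 × 1.0123333333 × 8.9523 = HKD 79,751,862.96.
Convert at spot and invest in HKD: 8,800,000 × 8.8134 × 1.0164166667 = HKD 78,831,162.52.
The quoted forward overvalues CHF, so borrow HKD, buy CHF at spot, deposit the CHF at 2.96%, and sell the proceeds forward at 8.9523.
Arbitrage profit = |79,751,862.96 − 78,831,162.52| = HKD 920,700.

HKD 920,700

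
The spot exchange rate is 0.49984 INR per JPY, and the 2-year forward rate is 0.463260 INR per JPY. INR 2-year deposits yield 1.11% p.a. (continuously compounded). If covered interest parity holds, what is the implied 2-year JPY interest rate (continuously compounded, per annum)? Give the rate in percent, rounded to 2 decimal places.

4.91%

T = 2 years.
By CIP, F/S equals the INR-to-JPY growth ratio: 0.46326/0.49984 = 0.9268166.
The INR side grows by e^(0.0111×2) = 1.0224483.
So the JPY growth factor = 1.103183.
r = ln(1.103183)/2 = 0.049100 → 4.91%.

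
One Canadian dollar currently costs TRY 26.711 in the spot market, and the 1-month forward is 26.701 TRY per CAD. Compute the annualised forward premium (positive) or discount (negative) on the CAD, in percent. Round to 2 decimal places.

T = 1/12 years.
Period premium: (26.701 − 26.711)/26.711 = -0.0003744.
Per annum: -0.0003744 / (1/12) = -0.004493 = -0.45%.

-0.45%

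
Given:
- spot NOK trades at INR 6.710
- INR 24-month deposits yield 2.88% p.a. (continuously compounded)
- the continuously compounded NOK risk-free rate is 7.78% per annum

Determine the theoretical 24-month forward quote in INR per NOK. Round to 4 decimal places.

6.0836

T = 2 years.
Growth of 1 INR over T: e^(0.0288×2) = 1.0592912.
Growth of 1 NOK over T: e^(0.0778×2) = 1.1683588.
Forward (INR per NOK) = 6.71 × 1.0592912 / 1.1683588 = 6.083614.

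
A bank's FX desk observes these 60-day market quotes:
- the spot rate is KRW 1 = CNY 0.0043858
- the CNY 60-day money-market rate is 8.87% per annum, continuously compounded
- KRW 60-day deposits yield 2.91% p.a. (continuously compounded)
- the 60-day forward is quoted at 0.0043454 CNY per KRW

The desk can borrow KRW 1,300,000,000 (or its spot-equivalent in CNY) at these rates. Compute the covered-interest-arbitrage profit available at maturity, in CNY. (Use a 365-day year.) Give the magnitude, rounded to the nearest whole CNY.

T = 60/365 years.
Route A — deposit KRW, sell forward: 1,300,000,000 × 1.004795021 × 0.0043454 = CNY 5,676,107.17.
Route B — convert at spot, deposit CNY: 1,300,000,000 × 0.0043858 × 1.014687641 = CNY 5,785,282.17.
The quoted forward undervalues KRW, so borrow KRW, convert to CNY at spot, deposit the CNY at 8.87%, and buy KRW forward at 0.0043454 to cover the loan.
The gap between the two covered legs is CNY 109,175.

CNY 109,175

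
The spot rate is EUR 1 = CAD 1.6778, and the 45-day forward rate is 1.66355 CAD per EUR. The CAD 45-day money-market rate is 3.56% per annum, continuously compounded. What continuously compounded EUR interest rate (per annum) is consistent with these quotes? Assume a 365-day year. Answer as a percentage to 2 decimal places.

T = 45/365 years.
F/S = 1.66355/1.6778 = 0.9915067 = (growth of CAD) / (growth of EUR).
The CAD side grows by e^(0.0356×45/365) = 1.0043987.
That pins the EUR growth at 1.0130024.
r = ln(1.0130024)/(45/365) = 0.104784 → 10.48%.

10.48%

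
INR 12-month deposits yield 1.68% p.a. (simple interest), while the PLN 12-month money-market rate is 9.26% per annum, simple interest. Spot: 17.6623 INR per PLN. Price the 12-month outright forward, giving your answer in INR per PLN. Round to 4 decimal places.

T = 1 year.
INR accumulates by 1 + 0.0168×1 = 1.016800.
PLN growth factor: 1 + 0.0926×1 = 1.092600.
So F = 17.6623 × 1.016800 / 1.092600 = 16.436964 (INR/PLN).

16.4370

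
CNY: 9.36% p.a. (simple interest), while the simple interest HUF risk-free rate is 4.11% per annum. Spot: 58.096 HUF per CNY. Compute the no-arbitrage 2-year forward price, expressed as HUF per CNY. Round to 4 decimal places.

T = 2 years.
Growth of 1 HUF over T: 1 + 0.0411×2 = 1.082200.
Growth of 1 CNY over T: 1 + 0.0936×2 = 1.187200.
So F = 58.096 × 1.082200 / 1.187200 = 52.957792 (HUF/CNY).

52.9578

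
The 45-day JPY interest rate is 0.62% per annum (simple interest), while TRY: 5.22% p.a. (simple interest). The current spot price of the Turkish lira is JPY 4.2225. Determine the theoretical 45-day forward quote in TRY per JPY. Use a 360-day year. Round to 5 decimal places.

T = 45/360 years.
JPY growth factor: 1 + 0.0062×45/360 = 1.000775.
TRY growth factor: 1 + 0.0522×45/360 = 1.006525.
So F = 4.2225 × 1.000775 / 1.006525 = 4.198378 (JPY/TRY).
Invert for TRY per JPY: 1 / 4.198378 = 0.23819.

0.23819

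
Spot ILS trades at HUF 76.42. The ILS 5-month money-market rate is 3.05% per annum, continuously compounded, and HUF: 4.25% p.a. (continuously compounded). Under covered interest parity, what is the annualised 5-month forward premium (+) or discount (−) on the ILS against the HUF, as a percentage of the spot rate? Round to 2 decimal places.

+1.20%

T = 5/12 years.
CIP forward (HUF per ILS) = 76.42 × 1.0178661/1.0127894 = 76.80306.
Annualised premium = (F − S)/S × (1/T) = (76.80306 − 76.42)/76.42 ÷ (5/12) = 1.20%.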